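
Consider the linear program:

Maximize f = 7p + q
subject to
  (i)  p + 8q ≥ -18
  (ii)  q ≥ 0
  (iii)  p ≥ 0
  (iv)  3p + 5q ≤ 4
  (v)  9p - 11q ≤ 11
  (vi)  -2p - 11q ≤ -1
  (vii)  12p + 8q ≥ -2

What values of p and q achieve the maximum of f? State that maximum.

p = 33/26, q = 1/26, maximum f = 116/13

Vertices and f = 7p + q:
  (11/9, 0) → f = 77/9
  (1/2, 0) → f = 7/2
  (0, 4/5) → f = 4/5
  (0, 1/11) → f = 1/11
  (33/26, 1/26) → f = 116/13

The binding constraints are 3p + 5q = 4 and 9p - 11q = 11.
Solving simultaneously gives p = 33/26, q = 1/26.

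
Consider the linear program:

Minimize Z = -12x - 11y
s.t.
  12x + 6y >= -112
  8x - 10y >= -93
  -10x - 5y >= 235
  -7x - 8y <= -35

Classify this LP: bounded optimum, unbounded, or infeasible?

Constraints 12x + 6y ≥ -112 and -10x - 5y ≥ 235 have parallel boundaries but demand opposite sides — no point can satisfy both, so the region is empty.

infeasible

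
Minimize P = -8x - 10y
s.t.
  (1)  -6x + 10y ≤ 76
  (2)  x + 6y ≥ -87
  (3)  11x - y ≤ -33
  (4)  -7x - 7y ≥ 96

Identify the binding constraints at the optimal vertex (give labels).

(1) and (4)

Vertices and P = -8x - 10y:
  (-663/23, -223/23) → P = 7534/23
  (-373/28, -11/28) → P = 221/2
  (-285/67, -924/67) → P = 11520/67
  (-109/28, -275/28) → P = 1811/14

The minimum is at (-373/28, -11/28). Substituting into each constraint, equality holds for (1) and (4); the remaining constraints have slack.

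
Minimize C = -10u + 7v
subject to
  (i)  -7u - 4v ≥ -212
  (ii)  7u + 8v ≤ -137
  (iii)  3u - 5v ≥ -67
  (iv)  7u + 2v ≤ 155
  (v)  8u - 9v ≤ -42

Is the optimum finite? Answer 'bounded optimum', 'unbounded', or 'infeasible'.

Extreme points and C = -10u + 7v:
  (-1221/59, 58/59) → C = 12616/59
  (-1569/127, -802/127) → C = 10076/127
The feasible region has finitely many vertices and no improving ray; the minimum is 10076/127 at (-1569/127, -802/127).

bounded optimum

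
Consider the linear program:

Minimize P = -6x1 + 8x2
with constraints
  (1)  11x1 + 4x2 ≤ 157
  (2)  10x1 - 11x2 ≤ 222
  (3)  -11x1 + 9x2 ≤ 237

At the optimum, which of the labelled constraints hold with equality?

(2) and (3)

Corner points and P = -6x1 + 8x2:
  (2615/161, -872/161) → P = -3238/23
  (465/143, 394/13) → P = 31882/143
  (-4605/31, -4812/31) → P = -10866/31

The minimum is at (-4605/31, -4812/31). Substituting into each constraint, equality holds for (2) and (3); the remaining constraints have slack.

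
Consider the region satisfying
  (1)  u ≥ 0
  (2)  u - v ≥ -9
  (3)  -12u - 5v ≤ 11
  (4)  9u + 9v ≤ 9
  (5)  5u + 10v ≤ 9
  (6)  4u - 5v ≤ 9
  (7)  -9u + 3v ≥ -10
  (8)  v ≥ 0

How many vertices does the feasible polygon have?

Intersecting each pair of boundary lines and keeping only the points that satisfy every inequality leaves:
  (0, 9/10)
  (0, 0)
  (1/5, 4/5)
  (1, 0)

4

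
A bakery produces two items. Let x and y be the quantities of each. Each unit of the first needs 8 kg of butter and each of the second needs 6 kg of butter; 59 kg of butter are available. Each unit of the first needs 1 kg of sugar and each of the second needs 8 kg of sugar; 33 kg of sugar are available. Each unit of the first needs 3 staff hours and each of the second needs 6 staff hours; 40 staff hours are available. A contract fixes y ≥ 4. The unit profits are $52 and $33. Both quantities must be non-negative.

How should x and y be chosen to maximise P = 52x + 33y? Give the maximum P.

x = 1, y = 4, maximum P = 184

Corner points and P = 52x + 33y:
  (0, 33/8) → P = 1089/8
  (0, 4) → P = 132
  (1, 4) → P = 184

The binding constraints are x + 8y = 33 and y = 4.
Solving simultaneously gives x = 1, y = 4.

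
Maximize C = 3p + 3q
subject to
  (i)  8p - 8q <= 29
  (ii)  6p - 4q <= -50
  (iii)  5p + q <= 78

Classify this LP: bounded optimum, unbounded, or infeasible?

unbounded

From the feasible point (-129/4, -287/8), moving in the direction (-1, 5) keeps every constraint satisfied while C increases without bound.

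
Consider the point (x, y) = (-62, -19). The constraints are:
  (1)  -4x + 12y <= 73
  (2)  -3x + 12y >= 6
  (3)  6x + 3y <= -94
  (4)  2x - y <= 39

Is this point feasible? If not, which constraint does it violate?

not feasible — violates (2)

Constraint (2): -3x + 12y = -42, which is not ≥ 6. All other constraints are satisfied.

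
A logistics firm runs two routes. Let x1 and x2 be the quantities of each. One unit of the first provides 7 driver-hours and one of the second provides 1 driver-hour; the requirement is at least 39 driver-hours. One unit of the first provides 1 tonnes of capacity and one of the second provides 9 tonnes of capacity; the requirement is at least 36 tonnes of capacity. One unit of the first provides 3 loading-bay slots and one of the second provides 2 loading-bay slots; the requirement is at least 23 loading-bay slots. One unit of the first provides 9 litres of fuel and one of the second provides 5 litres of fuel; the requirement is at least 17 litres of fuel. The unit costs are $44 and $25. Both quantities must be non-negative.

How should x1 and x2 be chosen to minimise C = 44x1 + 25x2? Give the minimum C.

Vertices and C = 44x1 + 25x2:
  (0, 39) → C = 975
  (36, 0) → C = 1584
  (5, 4) → C = 320
  (27/5, 17/5) → C = 1613/5
The feasible region is unbounded (it extends along (0, 1), (1, 0)), but C strictly increases along every unbounded feasible direction, so there is no improving ray and the minimum is attained at a vertex.

x1 = 5, x2 = 4, minimum C = 320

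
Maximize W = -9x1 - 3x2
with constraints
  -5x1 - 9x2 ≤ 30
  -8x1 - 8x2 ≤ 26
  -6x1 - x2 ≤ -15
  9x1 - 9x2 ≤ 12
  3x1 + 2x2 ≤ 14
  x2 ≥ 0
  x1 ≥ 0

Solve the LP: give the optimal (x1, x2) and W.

Corner points and W = -9x1 - 3x2:
  (7/3, 1) → W = -24
  (16/9, 13/3) → W = -29
  (10/3, 2) → W = -36

At the optimal vertex, -6x1 - x2 = -15 and 9x1 - 9x2 = 12.
Solving simultaneously gives x1 = 7/3, x2 = 1.

x1 = 7/3, x2 = 1, maximum W = -24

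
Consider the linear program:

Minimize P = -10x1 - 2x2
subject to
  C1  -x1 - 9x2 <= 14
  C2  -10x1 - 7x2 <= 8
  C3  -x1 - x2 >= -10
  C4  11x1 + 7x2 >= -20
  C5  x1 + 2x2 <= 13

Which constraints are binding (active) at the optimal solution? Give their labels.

Vertices and P = -10x1 - 2x2:
  (26/83, -132/83) → P = 4/83
  (13, -3) → P = -124
  (-107/13, 138/13) → P = 794/13
  (7, 3) → P = -76

The minimum is at (13, -3). Substituting into each constraint, equality holds for C1 and C3; the remaining constraints have slack.

C1 and C3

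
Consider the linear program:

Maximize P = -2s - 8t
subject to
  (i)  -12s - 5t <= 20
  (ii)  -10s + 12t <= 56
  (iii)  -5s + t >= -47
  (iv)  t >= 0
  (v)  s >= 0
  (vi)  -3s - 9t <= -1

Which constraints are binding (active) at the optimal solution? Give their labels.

(iv) and (vi)

Vertices and P = -2s - 8t:
  (62/5, 15) → P = -724/5
  (0, 14/3) → P = -112/3
  (47/5, 0) → P = -94/5
  (1/3, 0) → P = -2/3
  (0, 1/9) → P = -8/9

The maximum is at (1/3, 0). Substituting into each constraint, equality holds for (iv) and (vi); the remaining constraints have slack.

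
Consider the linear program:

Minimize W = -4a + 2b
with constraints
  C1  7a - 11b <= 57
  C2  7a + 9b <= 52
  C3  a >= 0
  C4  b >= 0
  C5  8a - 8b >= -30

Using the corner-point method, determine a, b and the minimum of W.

Vertices and W = -4a + 2b:
  (52/7, 0) → W = -208/7
  (73/64, 313/64) → W = 167/32
  (0, 0) → W = 0
  (0, 15/4) → W = 15/2

a = 52/7, b = 0, minimum W = -208/7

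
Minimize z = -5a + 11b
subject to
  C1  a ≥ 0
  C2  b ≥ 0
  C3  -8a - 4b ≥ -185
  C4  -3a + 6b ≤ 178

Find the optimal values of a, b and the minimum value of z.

a = 185/8, b = 0, minimum z = -925/8

Extreme points and z = -5a + 11b:
  (0, 0) → z = 0
  (0, 89/3) → z = 979/3
  (185/8, 0) → z = -925/8
  (199/30, 1979/60) → z = 6593/20

At the optimal vertex, b = 0 and -8a - 4b = -185.
Solving simultaneously gives a = 185/8, b = 0.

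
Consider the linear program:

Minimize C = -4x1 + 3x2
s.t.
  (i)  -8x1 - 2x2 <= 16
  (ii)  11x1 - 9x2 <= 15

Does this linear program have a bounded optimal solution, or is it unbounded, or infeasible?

unbounded

From the feasible point (-57/47, -148/47), moving in the direction (9, 11) keeps every constraint satisfied while C decreases without bound.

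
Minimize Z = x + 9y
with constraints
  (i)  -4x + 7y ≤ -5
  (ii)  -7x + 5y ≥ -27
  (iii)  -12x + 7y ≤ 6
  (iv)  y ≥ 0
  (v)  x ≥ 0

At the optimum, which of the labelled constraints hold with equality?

Corner points and Z = x + 9y:
  (164/29, 73/29) → Z = 821/29
  (5/4, 0) → Z = 5/4
  (27/7, 0) → Z = 27/7

The minimum is at (5/4, 0). Substituting into each constraint, equality holds for (i) and (iv); the remaining constraints have slack.

(i) and (iv)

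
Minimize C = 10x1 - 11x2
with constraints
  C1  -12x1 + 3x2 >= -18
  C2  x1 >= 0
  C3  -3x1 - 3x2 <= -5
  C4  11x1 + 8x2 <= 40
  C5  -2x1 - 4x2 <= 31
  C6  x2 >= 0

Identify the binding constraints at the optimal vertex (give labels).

C2 and C4

Extreme points and C = 10x1 - 11x2:
  (23/15, 2/15) → C = 208/15
  (88/43, 94/43) → C = -154/43
  (0, 5/3) → C = -55/3
  (0, 5) → C = -55

The minimum is at (0, 5). Substituting into each constraint, equality holds for C2 and C4; the remaining constraints have slack.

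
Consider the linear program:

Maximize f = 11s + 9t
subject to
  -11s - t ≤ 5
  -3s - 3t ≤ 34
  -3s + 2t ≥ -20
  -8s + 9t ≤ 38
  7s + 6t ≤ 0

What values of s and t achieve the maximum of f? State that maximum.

Feasible corners and f = 11s + 9t:
  (2/5, -47/5) → f = -401/5
  (-30/59, 35/59) → f = -15/59
  (15/4, -35/8) → f = 15/8

s = 15/4, t = -35/8, maximum f = 15/8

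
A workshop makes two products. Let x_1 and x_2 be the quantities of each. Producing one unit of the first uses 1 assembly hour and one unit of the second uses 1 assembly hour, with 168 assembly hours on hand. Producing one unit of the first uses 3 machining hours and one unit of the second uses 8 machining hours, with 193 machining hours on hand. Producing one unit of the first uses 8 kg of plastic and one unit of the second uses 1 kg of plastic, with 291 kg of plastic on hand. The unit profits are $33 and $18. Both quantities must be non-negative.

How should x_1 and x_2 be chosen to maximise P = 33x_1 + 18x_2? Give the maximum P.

Feasible corners and P = 33x_1 + 18x_2:
  (0, 0) → P = 0
  (0, 193/8) → P = 1737/4
  (291/8, 0) → P = 9603/8
  (35, 11) → P = 1353

x_1 = 35, x_2 = 11, maximum P = 1353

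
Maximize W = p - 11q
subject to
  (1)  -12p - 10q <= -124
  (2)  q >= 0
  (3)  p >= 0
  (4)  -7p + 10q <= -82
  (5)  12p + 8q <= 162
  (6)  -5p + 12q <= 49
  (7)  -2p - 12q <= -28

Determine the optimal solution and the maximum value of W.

Vertices and W = p - 11q:
  (569/44, 75/88) → W = 313/88
  (158/13, 4/13) → W = 114/13
  (215/16, 3/32) → W = 397/32

p = 215/16, q = 3/32, maximum W = 397/32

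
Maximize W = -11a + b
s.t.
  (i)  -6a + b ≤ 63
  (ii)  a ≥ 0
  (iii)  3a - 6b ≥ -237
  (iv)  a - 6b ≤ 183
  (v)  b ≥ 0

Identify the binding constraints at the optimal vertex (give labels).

(ii) and (iii)

Vertices and W = -11a + b:
  (0, 79/2) → W = 79/2
  (0, 0) → W = 0
  (183, 0) → W = -2013
The feasible region is unbounded (it extends along (6, 1), (2, 1)), but W strictly decreases along every unbounded feasible direction, so there is no improving ray and the maximum is attained at a vertex.

The maximum is at (0, 79/2). Substituting into each constraint, equality holds for (ii) and (iii); the remaining constraints have slack.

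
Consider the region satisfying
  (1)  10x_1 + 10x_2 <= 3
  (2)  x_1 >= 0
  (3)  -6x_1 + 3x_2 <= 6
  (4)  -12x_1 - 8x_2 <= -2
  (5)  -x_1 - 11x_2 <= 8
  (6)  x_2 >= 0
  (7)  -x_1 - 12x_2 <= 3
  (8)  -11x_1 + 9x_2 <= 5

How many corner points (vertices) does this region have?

4

Intersecting each pair of boundary lines and keeping only the points that satisfy every inequality leaves:
  (0, 3/10)
  (3/10, 0)
  (0, 1/4)
  (1/6, 0)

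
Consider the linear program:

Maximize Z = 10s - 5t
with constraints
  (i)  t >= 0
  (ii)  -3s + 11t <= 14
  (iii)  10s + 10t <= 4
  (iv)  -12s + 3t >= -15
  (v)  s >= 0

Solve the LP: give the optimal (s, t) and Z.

Extreme points and Z = 10s - 5t:
  (2/5, 0) → Z = 4
  (0, 0) → Z = 0
  (0, 2/5) → Z = -2

The optimum lies where t = 0 and 10s + 10t = 4.
Solving simultaneously gives s = 2/5, t = 0.

s = 2/5, t = 0, maximum Z = 4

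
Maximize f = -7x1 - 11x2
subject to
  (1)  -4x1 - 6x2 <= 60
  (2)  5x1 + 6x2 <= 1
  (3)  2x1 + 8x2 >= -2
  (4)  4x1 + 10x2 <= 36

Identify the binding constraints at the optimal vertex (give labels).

(1) and (3)

Feasible corners and f = -7x1 - 11x2:
  (-117/5, 28/5) → f = 511/5
  (-51, 24) → f = 93
  (5/7, -3/7) → f = -2/7
  (-103/13, 88/13) → f = -19

The maximum is at (-117/5, 28/5). Substituting into each constraint, equality holds for (1) and (3); the remaining constraints have slack.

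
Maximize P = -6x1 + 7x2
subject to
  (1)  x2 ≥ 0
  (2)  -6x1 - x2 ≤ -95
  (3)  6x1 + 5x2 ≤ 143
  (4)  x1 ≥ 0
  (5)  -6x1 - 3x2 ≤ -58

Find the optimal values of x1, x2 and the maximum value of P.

x1 = 83/6, x2 = 12, maximum P = 1

Feasible corners and P = -6x1 + 7x2:
  (95/6, 0) → P = -95
  (143/6, 0) → P = -143
  (83/6, 12) → P = 1

At the optimal vertex, -6x1 - x2 = -95 and 6x1 + 5x2 = 143.
Solving simultaneously gives x1 = 83/6, x2 = 12.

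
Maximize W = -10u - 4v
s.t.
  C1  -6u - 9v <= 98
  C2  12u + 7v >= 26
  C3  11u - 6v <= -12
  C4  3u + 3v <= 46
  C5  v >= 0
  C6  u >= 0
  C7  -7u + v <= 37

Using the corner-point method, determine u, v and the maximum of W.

u = 0, v = 26/7, maximum W = -104/7

Vertices and W = -10u - 4v:
  (72/149, 430/149) → W = -2440/149
  (0, 26/7) → W = -104/7
  (80/17, 542/51) → W = -4568/51
  (0, 46/3) → W = -184/3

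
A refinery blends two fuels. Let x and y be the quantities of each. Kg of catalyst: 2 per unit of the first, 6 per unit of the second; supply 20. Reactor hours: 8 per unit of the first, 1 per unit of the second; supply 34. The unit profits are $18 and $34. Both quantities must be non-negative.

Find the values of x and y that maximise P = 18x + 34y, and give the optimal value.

Feasible corners and P = 18x + 34y:
  (0, 0) → P = 0
  (0, 10/3) → P = 340/3
  (17/4, 0) → P = 153/2
  (4, 2) → P = 140

The binding constraints are 2x + 6y = 20 and 8x + y = 34.
Solving simultaneously gives x = 4, y = 2.

x = 4, y = 2, maximum P = 140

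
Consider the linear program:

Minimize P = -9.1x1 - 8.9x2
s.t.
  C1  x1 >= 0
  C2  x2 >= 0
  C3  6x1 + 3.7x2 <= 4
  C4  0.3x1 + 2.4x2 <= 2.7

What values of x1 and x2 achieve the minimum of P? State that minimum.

x1 = 0, x2 = 40/37, minimum P = -356/37

The binding constraints are x1 = 0 and 6x1 + 3.7x2 = 4.
Solving simultaneously gives x1 = 0, x2 = 40/37.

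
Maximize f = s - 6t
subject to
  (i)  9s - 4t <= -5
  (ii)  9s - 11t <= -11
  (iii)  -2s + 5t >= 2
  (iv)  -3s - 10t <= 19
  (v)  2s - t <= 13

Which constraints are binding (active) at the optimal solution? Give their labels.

Corner points and f = s - 6t:
  (-11/63, 6/7) → f = -335/63
  (-33/23, -4/23) → f = -9/23
  (-23/7, -32/35) → f = 11/5
The feasible region is unbounded (it extends along (4, 9), (-10, 3)), but f strictly decreases along every unbounded feasible direction, so there is no improving ray and the maximum is attained at a vertex.

The maximum is at (-23/7, -32/35). Substituting into each constraint, equality holds for (iii) and (iv); the remaining constraints have slack.

(iii) and (iv)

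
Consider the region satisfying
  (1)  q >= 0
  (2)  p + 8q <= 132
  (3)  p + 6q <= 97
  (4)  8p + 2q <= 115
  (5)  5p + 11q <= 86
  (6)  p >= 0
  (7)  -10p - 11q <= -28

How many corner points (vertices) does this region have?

5

Pairwise boundary intersections that survive every other constraint:
  (115/8, 0)
  (14/5, 0)
  (1093/78, 113/78)
  (0, 86/11)
  (0, 28/11)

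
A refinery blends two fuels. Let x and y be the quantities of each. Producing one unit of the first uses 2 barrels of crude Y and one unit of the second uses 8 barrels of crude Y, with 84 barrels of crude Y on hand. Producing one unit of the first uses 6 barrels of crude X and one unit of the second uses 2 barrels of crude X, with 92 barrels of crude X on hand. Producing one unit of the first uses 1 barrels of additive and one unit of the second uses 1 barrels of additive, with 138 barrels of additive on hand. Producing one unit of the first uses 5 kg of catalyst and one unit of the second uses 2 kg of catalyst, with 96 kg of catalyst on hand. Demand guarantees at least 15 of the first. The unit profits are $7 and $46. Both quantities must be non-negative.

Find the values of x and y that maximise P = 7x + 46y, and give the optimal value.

x = 15, y = 1, maximum P = 151

Corner points and P = 7x + 46y:
  (46/3, 0) → P = 322/3
  (15, 0) → P = 105
  (15, 1) → P = 151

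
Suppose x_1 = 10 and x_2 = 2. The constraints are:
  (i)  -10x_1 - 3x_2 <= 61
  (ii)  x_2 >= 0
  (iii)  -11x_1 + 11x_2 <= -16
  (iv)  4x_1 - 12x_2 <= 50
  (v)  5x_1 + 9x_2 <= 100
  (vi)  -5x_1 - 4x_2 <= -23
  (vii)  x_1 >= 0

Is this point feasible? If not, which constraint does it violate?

(i): -106 ≤ 61 ✓
(ii): 2 ≥ 0 ✓
(iii): -88 ≤ -16 ✓
(iv): 16 ≤ 50 ✓
(v): 68 ≤ 100 ✓
(vi): -58 ≤ -23 ✓
(vii): 10 ≥ 0 ✓

feasible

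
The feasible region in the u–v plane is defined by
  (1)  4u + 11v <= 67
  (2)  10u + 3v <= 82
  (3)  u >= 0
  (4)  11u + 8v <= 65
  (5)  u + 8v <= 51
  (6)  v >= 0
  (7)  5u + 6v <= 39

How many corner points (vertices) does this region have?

Intersecting each pair of boundary lines and keeping only the points that satisfy every inequality leaves:
  (0, 67/11)
  (27/31, 179/31)
  (0, 0)
  (65/11, 0)
  (3, 4)

5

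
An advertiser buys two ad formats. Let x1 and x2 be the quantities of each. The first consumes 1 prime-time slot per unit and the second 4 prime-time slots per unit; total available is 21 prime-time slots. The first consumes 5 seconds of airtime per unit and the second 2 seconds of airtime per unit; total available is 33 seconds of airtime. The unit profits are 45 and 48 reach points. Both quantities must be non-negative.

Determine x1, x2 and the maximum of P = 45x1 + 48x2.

Extreme points and P = 45x1 + 48x2:
  (0, 0) → P = 0
  (0, 21/4) → P = 252
  (33/5, 0) → P = 297
  (5, 4) → P = 417

At the optimal vertex, x1 + 4x2 = 21 and 5x1 + 2x2 = 33.
Solving simultaneously gives x1 = 5, x2 = 4.

x1 = 5, x2 = 4, maximum P = 417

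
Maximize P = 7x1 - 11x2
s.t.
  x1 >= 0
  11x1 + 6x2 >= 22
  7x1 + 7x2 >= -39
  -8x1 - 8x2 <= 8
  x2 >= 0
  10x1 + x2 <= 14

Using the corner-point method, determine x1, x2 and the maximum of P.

Corner points and P = 7x1 - 11x2:
  (0, 11/3) → P = -121/3
  (0, 14) → P = -154
  (62/49, 66/49) → P = -292/49

At the optimal vertex, 11x1 + 6x2 = 22 and 10x1 + x2 = 14.
Solving simultaneously gives x1 = 62/49, x2 = 66/49.

x1 = 62/49, x2 = 66/49, maximum P = -292/49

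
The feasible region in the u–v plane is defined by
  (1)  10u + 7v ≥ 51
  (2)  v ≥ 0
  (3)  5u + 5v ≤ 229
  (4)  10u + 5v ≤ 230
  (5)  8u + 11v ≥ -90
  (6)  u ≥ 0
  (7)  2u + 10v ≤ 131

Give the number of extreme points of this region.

Pairwise boundary intersections that survive every other constraint:
  (51/10, 0)
  (0, 51/7)
  (23, 0)
  (329/18, 85/9)
  (0, 131/10)

5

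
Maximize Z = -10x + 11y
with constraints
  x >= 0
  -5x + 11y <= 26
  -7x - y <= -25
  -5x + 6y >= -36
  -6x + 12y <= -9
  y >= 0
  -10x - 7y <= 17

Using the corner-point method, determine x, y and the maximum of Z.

x = 103/30, y = 29/30, maximum Z = -237/10

Extreme points and Z = -10x + 11y:
  (103/30, 29/30) → Z = -237/10
  (25/7, 0) → Z = -250/7
  (63/4, 57/8) → Z = -633/8
  (36/5, 0) → Z = -72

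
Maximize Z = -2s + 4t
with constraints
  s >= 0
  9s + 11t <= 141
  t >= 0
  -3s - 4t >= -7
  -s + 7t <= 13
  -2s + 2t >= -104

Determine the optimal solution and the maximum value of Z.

s = 0, t = 7/4, maximum Z = 7

Vertices and Z = -2s + 4t:
  (0, 0) → Z = 0
  (0, 7/4) → Z = 7
  (7/3, 0) → Z = -14/3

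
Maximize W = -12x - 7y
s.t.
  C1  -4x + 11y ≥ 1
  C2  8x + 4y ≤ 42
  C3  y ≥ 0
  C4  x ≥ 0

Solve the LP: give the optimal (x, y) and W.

Vertices and W = -12x - 7y:
  (229/52, 22/13) → W = -841/13
  (0, 1/11) → W = -7/11
  (0, 21/2) → W = -147/2

The optimum lies where -4x + 11y = 1 and x = 0.
Solving simultaneously gives x = 0, y = 1/11.

x = 0, y = 1/11, maximum W = -7/11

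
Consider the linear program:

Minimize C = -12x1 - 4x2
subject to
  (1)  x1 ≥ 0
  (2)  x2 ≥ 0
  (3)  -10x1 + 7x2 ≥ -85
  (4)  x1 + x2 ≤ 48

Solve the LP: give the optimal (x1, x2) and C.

x1 = 421/17, x2 = 395/17, minimum C = -6632/17

Feasible corners and C = -12x1 - 4x2:
  (0, 0) → C = 0
  (0, 48) → C = -192
  (17/2, 0) → C = -102
  (421/17, 395/17) → C = -6632/17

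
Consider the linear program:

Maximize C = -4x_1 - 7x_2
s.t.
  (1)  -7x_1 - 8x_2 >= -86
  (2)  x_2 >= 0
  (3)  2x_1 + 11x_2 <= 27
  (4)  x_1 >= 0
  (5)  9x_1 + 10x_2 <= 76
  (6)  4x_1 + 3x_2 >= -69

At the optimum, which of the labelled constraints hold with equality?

Vertices and C = -4x_1 - 7x_2:
  (0, 0) → C = 0
  (76/9, 0) → C = -304/9
  (0, 27/11) → C = -189/11
  (566/79, 91/79) → C = -2901/79

The maximum is at (0, 0). Substituting into each constraint, equality holds for (2) and (4); the remaining constraints have slack.

(2) and (4)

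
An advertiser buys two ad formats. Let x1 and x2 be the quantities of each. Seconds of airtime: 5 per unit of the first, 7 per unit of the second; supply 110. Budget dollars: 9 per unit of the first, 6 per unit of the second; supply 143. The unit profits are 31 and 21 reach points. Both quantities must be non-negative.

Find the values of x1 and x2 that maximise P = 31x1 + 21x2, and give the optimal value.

x1 = 31/3, x2 = 25/3, maximum P = 1486/3

Corner points and P = 31x1 + 21x2:
  (0, 0) → P = 0
  (0, 110/7) → P = 330
  (143/9, 0) → P = 4433/9
  (31/3, 25/3) → P = 1486/3

The optimum lies where 5x1 + 7x2 = 110 and 9x1 + 6x2 = 143.
Solving simultaneously gives x1 = 31/3, x2 = 25/3.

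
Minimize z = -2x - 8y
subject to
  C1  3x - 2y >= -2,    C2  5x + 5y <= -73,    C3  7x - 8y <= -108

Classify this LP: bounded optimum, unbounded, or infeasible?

infeasible

The boundaries 3x - 2y = -2 and 5x + 5y = -73 meet at (-156/25, -209/25), but that point violates 7x - 8y ≤ -108. Every candidate vertex is excluded by some other constraint, so the feasible region is empty.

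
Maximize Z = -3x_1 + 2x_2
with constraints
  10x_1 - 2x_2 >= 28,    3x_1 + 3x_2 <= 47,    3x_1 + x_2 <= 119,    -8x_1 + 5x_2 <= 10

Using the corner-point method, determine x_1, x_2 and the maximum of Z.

x_1 = 205/39, x_2 = 406/39, maximum Z = 197/39

The feasible region is unbounded (it extends along (-1, -5), (1, -3)), but Z strictly decreases along every unbounded feasible direction, so there is no improving ray and the maximum is attained at a vertex.

The binding constraints are 3x_1 + 3x_2 = 47 and -8x_1 + 5x_2 = 10.
Solving simultaneously gives x_1 = 205/39, x_2 = 406/39.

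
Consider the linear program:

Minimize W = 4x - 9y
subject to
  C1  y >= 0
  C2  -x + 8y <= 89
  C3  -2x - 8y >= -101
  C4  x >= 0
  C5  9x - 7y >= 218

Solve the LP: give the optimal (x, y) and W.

Corner points and W = 4x - 9y:
  (101/2, 0) → W = 202
  (218/9, 0) → W = 872/9
  (57/2, 11/2) → W = 129/2

The binding constraints are -2x - 8y = -101 and 9x - 7y = 218.
Solving simultaneously gives x = 57/2, y = 11/2.

x = 57/2, y = 11/2, minimum W = 129/2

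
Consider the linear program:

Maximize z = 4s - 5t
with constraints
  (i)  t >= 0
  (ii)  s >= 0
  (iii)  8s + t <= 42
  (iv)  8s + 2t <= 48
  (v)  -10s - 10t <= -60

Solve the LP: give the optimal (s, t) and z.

At the optimal vertex, 8s + t = 42 and -10s - 10t = -60.
Solving simultaneously gives s = 36/7, t = 6/7.

s = 36/7, t = 6/7, maximum z = 114/7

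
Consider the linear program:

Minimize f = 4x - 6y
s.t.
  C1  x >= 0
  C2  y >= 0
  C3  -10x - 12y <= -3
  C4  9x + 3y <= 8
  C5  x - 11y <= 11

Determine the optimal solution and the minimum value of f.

Corner points and f = 4x - 6y:
  (0, 1/4) → f = -3/2
  (0, 8/3) → f = -16
  (3/10, 0) → f = 6/5
  (8/9, 0) → f = 32/9

x = 0, y = 8/3, minimum f = -16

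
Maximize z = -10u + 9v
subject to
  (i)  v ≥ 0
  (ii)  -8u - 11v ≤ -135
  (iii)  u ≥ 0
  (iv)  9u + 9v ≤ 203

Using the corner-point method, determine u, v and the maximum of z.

u = 0, v = 203/9, maximum z = 203

Corner points and z = -10u + 9v:
  (135/8, 0) → z = -675/4
  (203/9, 0) → z = -2030/9
  (0, 135/11) → z = 1215/11
  (0, 203/9) → z = 203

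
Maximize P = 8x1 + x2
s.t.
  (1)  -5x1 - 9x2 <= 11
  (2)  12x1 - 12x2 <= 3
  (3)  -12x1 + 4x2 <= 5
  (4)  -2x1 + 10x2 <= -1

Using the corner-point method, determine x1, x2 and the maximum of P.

x1 = 3/16, x2 = -1/16, maximum P = 23/16

Vertices and P = 8x1 + x2:
  (-5/8, -7/8) → P = -47/8
  (-89/128, -107/128) → P = -819/128
  (3/16, -1/16) → P = 23/16
  (-27/56, -11/56) → P = -227/56

The optimum lies where 12x1 - 12x2 = 3 and -2x1 + 10x2 = -1.
Solving simultaneously gives x1 = 3/16, x2 = -1/16.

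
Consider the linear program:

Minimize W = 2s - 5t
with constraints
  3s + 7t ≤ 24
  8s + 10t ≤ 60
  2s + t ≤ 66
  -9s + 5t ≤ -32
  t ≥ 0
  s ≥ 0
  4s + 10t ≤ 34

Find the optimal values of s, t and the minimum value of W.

Vertices and W = 2s - 5t:
  (90/13, 6/13) → W = 150/13
  (172/39, 20/13) → W = 44/39
  (15/2, 0) → W = 15
  (32/9, 0) → W = 64/9

The binding constraints are 3s + 7t = 24 and -9s + 5t = -32.
Solving simultaneously gives s = 172/39, t = 20/13.

s = 172/39, t = 20/13, minimum W = 44/39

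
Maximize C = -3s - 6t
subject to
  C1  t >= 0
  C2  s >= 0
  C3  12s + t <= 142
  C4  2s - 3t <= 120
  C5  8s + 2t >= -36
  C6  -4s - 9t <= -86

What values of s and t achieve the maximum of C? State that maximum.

s = 0, t = 86/9, maximum C = -172/3

Vertices and C = -3s - 6t:
  (0, 142) → C = -852
  (0, 86/9) → C = -172/3
  (149/13, 58/13) → C = -795/13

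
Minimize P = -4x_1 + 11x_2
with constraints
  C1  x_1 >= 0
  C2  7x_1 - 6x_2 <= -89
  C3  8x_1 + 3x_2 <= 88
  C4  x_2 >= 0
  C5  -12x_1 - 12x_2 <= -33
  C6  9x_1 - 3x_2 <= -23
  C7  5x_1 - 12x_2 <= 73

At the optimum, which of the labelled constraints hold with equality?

Corner points and P = -4x_1 + 11x_2:
  (0, 89/6) → P = 979/6
  (0, 88/3) → P = 968/3
  (87/23, 1328/69) → P = 13564/69

The minimum is at (0, 89/6). Substituting into each constraint, equality holds for C1 and C2; the remaining constraints have slack.

C1 and C2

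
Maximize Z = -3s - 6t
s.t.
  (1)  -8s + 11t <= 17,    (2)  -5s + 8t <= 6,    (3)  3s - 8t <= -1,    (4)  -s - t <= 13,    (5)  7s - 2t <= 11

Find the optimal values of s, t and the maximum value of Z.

s = -5/2, t = -13/16, maximum Z = 99/8

Feasible corners and Z = -3s - 6t:
  (-5/2, -13/16) → Z = 99/8
  (50/23, 97/46) → Z = -441/23
  (9/5, 4/5) → Z = -51/5

The binding constraints are -5s + 8t = 6 and 3s - 8t = -1.
Solving simultaneously gives s = -5/2, t = -13/16.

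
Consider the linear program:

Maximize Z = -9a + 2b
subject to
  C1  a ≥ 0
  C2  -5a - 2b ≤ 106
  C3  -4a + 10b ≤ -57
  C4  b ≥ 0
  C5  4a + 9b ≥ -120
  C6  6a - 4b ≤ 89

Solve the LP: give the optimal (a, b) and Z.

a = 57/4, b = 0, maximum Z = -513/4

Feasible corners and Z = -9a + 2b:
  (57/4, 0) → Z = -513/4
  (331/22, 7/22) → Z = -2965/22
  (89/6, 0) → Z = -267/2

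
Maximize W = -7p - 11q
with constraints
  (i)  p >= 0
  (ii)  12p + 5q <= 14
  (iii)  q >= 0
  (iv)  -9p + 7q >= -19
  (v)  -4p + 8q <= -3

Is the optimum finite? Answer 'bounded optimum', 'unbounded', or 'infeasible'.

bounded optimum

Corner points and W = -7p - 11q:
  (7/6, 0) → W = -49/6
  (127/116, 5/29) → W = -1109/116
  (3/4, 0) → W = -21/4
The feasible region has finitely many vertices and no improving ray; the maximum is -21/4 at (3/4, 0).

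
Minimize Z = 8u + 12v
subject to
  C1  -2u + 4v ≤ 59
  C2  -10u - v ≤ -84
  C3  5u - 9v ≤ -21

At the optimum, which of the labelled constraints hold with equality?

Feasible corners and Z = 8u + 12v:
  (277/42, 379/21) → Z = 808/3
  (447/2, 253/2) → Z = 3306
  (147/19, 126/19) → Z = 2688/19

The minimum is at (147/19, 126/19). Substituting into each constraint, equality holds for C2 and C3; the remaining constraints have slack.

C2 and C3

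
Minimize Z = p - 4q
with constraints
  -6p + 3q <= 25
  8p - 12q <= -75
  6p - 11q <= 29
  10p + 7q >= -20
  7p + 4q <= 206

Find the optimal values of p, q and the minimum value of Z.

Corner points and Z = p - 4q:
  (-25/16, 125/24) → Z = -1075/48
  (518/45, 1411/45) → Z = -5126/45
  (543/29, 2173/116) → Z = -1630/29

p = 518/45, q = 1411/45, minimum Z = -5126/45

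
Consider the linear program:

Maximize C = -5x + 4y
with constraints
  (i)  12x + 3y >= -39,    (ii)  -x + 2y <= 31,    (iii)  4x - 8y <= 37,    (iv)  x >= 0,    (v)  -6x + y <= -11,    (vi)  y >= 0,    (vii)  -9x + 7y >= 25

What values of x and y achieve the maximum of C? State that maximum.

x = 53/11, y = 197/11, maximum C = 523/11

Extreme points and C = -5x + 4y:
  (53/11, 197/11) → C = 523/11
  (167/11, 254/11) → C = 181/11
  (34/11, 83/11) → C = 162/11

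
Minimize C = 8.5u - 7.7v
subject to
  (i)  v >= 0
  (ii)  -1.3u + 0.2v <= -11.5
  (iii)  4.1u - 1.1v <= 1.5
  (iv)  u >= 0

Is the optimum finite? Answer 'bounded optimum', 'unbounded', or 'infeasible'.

unbounded

From the feasible point (1235/61, 4520/61), moving in the direction (0.2, 1.3) keeps every constraint satisfied while C decreases without bound.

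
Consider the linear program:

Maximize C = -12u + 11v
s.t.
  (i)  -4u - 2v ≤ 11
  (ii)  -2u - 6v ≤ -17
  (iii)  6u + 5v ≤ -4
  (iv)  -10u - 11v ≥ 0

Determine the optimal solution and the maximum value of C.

u = -121/24, v = 55/12, maximum C = 1331/12

Extreme points and C = -12u + 11v:
  (-5, 9/2) → C = 219/2
  (-121/24, 55/12) → C = 1331/12
  (-187/38, 85/19) → C = 2057/19

At the optimal vertex, -4u - 2v = 11 and -10u - 11v = 0.
Solving simultaneously gives u = -121/24, v = 55/12.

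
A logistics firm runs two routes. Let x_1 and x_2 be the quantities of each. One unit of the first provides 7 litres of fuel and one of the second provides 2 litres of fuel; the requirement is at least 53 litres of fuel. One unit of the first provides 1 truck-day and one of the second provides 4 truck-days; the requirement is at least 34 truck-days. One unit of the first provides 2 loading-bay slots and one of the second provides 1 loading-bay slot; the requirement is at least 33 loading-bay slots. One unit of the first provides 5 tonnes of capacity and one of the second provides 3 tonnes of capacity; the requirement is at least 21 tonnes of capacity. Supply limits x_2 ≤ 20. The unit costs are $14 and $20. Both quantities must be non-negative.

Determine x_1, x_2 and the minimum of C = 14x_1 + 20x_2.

Corner points and C = 14x_1 + 20x_2:
  (34, 0) → C = 476
  (14, 5) → C = 296
  (13/2, 20) → C = 491
The feasible region is unbounded (it extends along (1, 0)), but C strictly increases along every unbounded feasible direction, so there is no improving ray and the minimum is attained at a vertex.

The binding constraints are x_1 + 4x_2 = 34 and 2x_1 + x_2 = 33.
Solving simultaneously gives x_1 = 14, x_2 = 5.

x_1 = 14, x_2 = 5, minimum C = 296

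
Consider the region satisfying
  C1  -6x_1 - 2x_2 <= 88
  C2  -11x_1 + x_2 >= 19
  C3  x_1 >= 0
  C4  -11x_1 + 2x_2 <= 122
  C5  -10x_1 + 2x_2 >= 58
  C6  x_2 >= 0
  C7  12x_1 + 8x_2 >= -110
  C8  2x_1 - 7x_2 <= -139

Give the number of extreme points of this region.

Pairwise boundary intersections that survive every other constraint:
  (84/11, 103)
  (5/3, 112/3)
  (0, 61)
  (0, 29)

4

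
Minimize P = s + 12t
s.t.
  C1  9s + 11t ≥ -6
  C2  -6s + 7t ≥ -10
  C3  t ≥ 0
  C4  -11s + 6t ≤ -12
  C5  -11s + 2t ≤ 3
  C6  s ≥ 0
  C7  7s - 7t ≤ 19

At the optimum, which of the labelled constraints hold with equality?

C3 and C4

Feasible corners and P = s + 12t:
  (5/3, 0) → P = 5/3
  (9, 44/7) → P = 591/7
  (12/11, 0) → P = 12/11
The feasible region is unbounded (it extends along (1, 1), (6, 11)), but P strictly increases along every unbounded feasible direction, so there is no improving ray and the minimum is attained at a vertex.

The minimum is at (12/11, 0). Substituting into each constraint, equality holds for C3 and C4; the remaining constraints have slack.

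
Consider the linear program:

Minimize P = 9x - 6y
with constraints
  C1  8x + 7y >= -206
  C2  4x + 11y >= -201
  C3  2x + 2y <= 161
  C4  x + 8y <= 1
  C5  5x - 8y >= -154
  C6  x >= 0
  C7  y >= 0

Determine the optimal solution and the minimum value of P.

Feasible corners and P = 9x - 6y:
  (0, 1/8) → P = -3/4
  (1, 0) → P = 9
  (0, 0) → P = 0

The binding constraints are x + 8y = 1 and x = 0.
Solving simultaneously gives x = 0, y = 1/8.

x = 0, y = 1/8, minimum P = -3/4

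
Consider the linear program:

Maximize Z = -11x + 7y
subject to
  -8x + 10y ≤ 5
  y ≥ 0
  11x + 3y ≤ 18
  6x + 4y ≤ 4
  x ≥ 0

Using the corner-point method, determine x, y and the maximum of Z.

x = 0, y = 1/2, maximum Z = 7/2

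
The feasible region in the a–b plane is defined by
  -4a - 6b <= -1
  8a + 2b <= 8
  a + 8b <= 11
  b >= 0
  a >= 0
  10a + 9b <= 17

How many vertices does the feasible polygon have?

6

Of the 15 pairwise boundary intersections, those satisfying every inequality are:
  (1/4, 0)
  (0, 1/6)
  (1, 0)
  (19/26, 14/13)
  (0, 11/8)
  (37/71, 93/71)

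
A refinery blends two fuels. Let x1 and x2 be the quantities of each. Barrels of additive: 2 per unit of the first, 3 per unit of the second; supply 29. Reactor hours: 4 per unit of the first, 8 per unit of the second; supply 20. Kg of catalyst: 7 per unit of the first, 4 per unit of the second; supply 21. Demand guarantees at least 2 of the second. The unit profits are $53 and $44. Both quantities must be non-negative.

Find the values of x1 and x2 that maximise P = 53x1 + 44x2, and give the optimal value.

Extreme points and P = 53x1 + 44x2:
  (0, 5/2) → P = 110
  (0, 2) → P = 88
  (1, 2) → P = 141

x1 = 1, x2 = 2, maximum P = 141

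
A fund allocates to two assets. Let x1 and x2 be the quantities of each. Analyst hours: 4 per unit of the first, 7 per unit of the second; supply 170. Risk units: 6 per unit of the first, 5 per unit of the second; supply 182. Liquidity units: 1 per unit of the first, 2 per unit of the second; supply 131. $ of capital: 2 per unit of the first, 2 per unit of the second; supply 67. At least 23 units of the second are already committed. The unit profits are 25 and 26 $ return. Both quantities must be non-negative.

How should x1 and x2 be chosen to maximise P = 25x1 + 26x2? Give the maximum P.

x1 = 9/4, x2 = 23, maximum P = 2617/4

The optimum lies where 4x1 + 7x2 = 170 and x2 = 23.
Solving simultaneously gives x1 = 9/4, x2 = 23.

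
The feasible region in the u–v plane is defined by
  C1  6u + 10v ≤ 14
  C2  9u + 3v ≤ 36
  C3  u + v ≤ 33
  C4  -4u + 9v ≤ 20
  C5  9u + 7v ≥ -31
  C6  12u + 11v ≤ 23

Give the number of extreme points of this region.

Intersecting each pair of boundary lines and keeping only the points that satisfy every inequality leaves:
  (-37/47, 88/47)
  (38/27, 5/9)
  (115/12, -67/4)
  (109/21, -25/7)
  (-419/109, 56/109)

5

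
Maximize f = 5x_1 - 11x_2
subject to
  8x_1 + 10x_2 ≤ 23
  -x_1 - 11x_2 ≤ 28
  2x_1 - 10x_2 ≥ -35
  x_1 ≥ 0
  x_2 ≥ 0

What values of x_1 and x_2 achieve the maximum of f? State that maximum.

Extreme points and f = 5x_1 - 11x_2:
  (0, 23/10) → f = -253/10
  (23/8, 0) → f = 115/8
  (0, 0) → f = 0

x_1 = 23/8, x_2 = 0, maximum f = 115/8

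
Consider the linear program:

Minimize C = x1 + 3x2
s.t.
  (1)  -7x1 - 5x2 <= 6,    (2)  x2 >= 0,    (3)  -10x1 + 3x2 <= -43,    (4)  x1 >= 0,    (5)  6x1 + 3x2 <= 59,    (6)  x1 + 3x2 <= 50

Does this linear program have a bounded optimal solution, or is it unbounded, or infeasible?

bounded optimum

Feasible corners and C = x1 + 3x2:
  (43/10, 0) → C = 43/10
  (59/6, 0) → C = 59/6
  (51/8, 83/12) → C = 217/8
The feasible region has finitely many vertices and no improving ray; the minimum is 43/10 at (43/10, 0).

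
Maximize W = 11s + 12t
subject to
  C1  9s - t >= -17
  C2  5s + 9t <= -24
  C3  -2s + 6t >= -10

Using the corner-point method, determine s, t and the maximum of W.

s = -9/8, t = -49/24, maximum W = -295/8

Extreme points and W = 11s + 12t:
  (-177/86, -131/86) → W = -3519/86
  (-28/13, -31/13) → W = -680/13
  (-9/8, -49/24) → W = -295/8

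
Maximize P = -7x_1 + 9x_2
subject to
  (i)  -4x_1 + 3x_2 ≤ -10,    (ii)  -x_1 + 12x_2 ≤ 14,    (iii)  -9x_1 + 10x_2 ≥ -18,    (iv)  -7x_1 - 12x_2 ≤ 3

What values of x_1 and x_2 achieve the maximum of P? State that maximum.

x_1 = 18/5, x_2 = 22/15, maximum P = -12

Feasible corners and P = -7x_1 + 9x_2:
  (18/5, 22/15) → P = -12
  (46/13, 18/13) → P = -160/13
  (178/49, 72/49) → P = -598/49

At the optimal vertex, -4x_1 + 3x_2 = -10 and -x_1 + 12x_2 = 14.
Solving simultaneously gives x_1 = 18/5, x_2 = 22/15.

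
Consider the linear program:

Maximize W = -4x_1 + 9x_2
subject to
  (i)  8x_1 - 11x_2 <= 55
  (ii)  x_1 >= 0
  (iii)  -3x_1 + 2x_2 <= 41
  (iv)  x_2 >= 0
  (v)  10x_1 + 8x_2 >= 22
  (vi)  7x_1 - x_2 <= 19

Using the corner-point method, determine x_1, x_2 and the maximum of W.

x_1 = 79/11, x_2 = 344/11, maximum W = 2780/11

Corner points and W = -4x_1 + 9x_2:
  (0, 41/2) → W = 369/2
  (0, 11/4) → W = 99/4
  (79/11, 344/11) → W = 2780/11
  (11/5, 0) → W = -44/5
  (19/7, 0) → W = -76/7

At the optimal vertex, -3x_1 + 2x_2 = 41 and 7x_1 - x_2 = 19.
Solving simultaneously gives x_1 = 79/11, x_2 = 344/11.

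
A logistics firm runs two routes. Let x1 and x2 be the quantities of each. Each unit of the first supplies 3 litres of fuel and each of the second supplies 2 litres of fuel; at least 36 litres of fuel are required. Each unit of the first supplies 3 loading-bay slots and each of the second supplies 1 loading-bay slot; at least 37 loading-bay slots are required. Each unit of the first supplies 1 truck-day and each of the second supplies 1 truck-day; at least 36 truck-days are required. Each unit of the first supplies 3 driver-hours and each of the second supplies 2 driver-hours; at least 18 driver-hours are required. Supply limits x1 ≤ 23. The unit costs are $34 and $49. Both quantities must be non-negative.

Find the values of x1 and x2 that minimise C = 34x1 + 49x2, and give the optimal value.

x1 = 23, x2 = 13, minimum C = 1419

Feasible corners and C = 34x1 + 49x2:
  (0, 37) → C = 1813
  (1/2, 71/2) → C = 3513/2
  (23, 13) → C = 1419
The feasible region is unbounded (it extends along (0, 1)), but C strictly increases along every unbounded feasible direction, so there is no improving ray and the minimum is attained at a vertex.

The binding constraints are x1 + x2 = 36 and x1 = 23.
Solving simultaneously gives x1 = 23, x2 = 13.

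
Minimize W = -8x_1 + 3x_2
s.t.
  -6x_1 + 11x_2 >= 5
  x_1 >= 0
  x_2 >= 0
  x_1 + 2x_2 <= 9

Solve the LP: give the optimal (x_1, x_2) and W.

Corner points and W = -8x_1 + 3x_2:
  (0, 5/11) → W = 15/11
  (89/23, 59/23) → W = -535/23
  (0, 9/2) → W = 27/2

x_1 = 89/23, x_2 = 59/23, minimum W = -535/23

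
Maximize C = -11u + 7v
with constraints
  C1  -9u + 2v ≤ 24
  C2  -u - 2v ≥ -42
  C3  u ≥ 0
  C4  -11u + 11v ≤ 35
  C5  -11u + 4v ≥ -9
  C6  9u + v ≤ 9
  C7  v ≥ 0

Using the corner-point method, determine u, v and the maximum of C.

u = 0, v = 35/11, maximum C = 245/11

Corner points and C = -11u + 7v:
  (0, 35/11) → C = 245/11
  (0, 0) → C = 0
  (32/55, 207/55) → C = 1097/55
  (45/47, 18/47) → C = -369/47
  (9/11, 0) → C = -9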